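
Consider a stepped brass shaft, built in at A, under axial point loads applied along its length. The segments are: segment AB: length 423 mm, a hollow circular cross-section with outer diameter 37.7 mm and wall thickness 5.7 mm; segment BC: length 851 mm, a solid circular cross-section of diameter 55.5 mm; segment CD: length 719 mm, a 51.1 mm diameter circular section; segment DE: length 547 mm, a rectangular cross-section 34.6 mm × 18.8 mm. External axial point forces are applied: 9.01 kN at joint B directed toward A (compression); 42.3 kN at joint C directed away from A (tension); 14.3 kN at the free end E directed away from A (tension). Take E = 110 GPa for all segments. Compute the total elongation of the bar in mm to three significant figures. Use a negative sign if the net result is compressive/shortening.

0.655 mm

Internal axial forces (sectioning from the free end, tension +): N_DE = 14.3 kN, N_CD = 14.3 kN, N_BC = 56.6 kN, N_AB = 47.59 kN.
A_AB = 573 mm².
A_BC = 2419 mm².
A_CD = 2051 mm².
A_DE = 650.5 mm².
δ_AB = 47590·423/(573·110000) = 0.3194 mm
δ_BC = 56600·851/(2419·110000) = 0.181 mm
δ_CD = 14300·719/(2051·110000) = 0.04558 mm
δ_DE = 14300·547/(650.5·110000) = 0.1093 mm
δ = Σδ_i = 0.6553 mm.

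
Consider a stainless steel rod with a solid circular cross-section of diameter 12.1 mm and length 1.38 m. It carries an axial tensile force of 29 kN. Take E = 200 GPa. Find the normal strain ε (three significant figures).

A = 115 mm².
σ = N/A = 252.2 MPa; ε = σ/E = 252.2/200000 = 1.261e-03.

0.00126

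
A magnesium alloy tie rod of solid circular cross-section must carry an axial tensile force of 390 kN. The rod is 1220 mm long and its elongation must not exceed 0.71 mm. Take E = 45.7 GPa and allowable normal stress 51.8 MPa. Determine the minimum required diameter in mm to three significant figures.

Required area A ≥ P/σ_allow = 390000/51.8 = 7529 mm².
For a solid circular section, d ≥ √(4A/π) = 97.91 mm.
Elongation limit: A ≥ PL/(Eδ_allow) = 390000·1220/(45700·0.71) = 14660 mm² ⇒ d ≥ 136.6 mm.
The elongation limit governs.

137 mm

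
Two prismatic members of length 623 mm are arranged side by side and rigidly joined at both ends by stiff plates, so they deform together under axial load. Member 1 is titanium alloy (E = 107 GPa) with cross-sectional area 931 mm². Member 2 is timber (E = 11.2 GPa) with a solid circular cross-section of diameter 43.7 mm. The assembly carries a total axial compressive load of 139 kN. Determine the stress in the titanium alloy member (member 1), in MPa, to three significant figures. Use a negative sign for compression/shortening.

-128 MPa

A_2 = 1500 mm².
Equal strain + equilibrium ⇒ each member carries load in proportion to AE: A₁E₁ = 99620000 N, A₂E₂ = 16800000 N, ΣAE = 116400000 N.
σ₁ = P·E₁/ΣAE = -139000·107000/116400000 = -127.8 MPa.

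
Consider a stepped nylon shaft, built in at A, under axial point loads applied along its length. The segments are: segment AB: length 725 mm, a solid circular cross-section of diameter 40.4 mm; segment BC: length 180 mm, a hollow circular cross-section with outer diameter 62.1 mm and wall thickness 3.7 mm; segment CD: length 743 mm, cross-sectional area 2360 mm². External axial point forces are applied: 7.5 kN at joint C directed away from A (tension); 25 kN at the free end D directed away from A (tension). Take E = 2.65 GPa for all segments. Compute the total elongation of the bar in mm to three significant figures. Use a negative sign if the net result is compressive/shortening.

13.2 mm

Internal axial forces (sectioning from the free end, tension +): N_CD = 25 kN, N_BC = 32.5 kN, N_AB = 32.5 kN.
A_AB = 1282 mm².
A_BC = 678.8 mm².
δ_AB = 32500·725/(1282·2650) = 6.936 mm
δ_BC = 32500·180/(678.8·2650) = 3.252 mm
δ_CD = 25000·743/(2360·2650) = 2.97 mm
δ = Σδ_i = 13.16 mm.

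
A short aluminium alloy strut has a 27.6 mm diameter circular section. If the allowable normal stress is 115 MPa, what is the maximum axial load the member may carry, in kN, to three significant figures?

A = 598.3 mm².
P_max = σ_allow · A = 115 · 598.3 = 68800 N = 68.8 kN.

68.8 kN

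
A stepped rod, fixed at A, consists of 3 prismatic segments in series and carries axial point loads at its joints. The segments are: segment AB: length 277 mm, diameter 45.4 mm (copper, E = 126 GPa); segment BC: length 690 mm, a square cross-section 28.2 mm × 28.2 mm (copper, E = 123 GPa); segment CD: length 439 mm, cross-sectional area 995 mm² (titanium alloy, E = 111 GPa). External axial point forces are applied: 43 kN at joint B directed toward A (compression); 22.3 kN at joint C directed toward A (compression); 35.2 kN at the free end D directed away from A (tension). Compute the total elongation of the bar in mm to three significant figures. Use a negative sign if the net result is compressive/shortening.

Internal axial forces (sectioning from the free end, tension +): N_CD = 35.2 kN, N_BC = 12.9 kN, N_AB = -30.1 kN.
A_AB = 1619 mm².
A_BC = 795.2 mm².
δ_AB = -30100·277/(1619·126000) = -0.04088 mm
δ_BC = 12900·690/(795.2·123000) = 0.091 mm
δ_CD = 35200·439/(995·111000) = 0.1399 mm
δ = Σδ_i = 0.19 mm.

0.190 mm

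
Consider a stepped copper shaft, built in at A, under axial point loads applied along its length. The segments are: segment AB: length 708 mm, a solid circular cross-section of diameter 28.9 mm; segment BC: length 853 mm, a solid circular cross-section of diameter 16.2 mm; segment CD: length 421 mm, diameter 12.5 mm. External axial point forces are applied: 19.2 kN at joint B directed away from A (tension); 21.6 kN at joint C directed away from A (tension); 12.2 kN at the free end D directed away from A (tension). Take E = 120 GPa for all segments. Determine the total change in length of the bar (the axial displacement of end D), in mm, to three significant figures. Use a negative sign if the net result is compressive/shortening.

1.99 mm

Internal axial forces (sectioning from the free end, tension +): N_CD = 12.2 kN, N_BC = 33.8 kN, N_AB = 53 kN.
A_AB = 656 mm².
A_BC = 206.1 mm².
A_CD = 122.7 mm².
δ_AB = 53000·708/(656·120000) = 0.4767 mm
δ_BC = 33800·853/(206.1·120000) = 1.166 mm
δ_CD = 12200·421/(122.7·120000) = 0.3488 mm
δ = Σδ_i = 1.991 mm.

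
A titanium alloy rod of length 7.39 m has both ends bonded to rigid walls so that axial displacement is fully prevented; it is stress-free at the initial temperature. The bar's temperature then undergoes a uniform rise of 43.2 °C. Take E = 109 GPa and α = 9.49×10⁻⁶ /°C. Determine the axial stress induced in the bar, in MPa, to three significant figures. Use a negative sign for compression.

Free thermal expansion αLΔT = 9.49e-6 · 7390 · 43.2 = 3.03 mm.
The walls impose strain ε = −(3.03)/7390 = -4.0997e-04; σ = Eε = 109000 · -4.0997e-04 = -44.69 MPa.

-44.7 MPa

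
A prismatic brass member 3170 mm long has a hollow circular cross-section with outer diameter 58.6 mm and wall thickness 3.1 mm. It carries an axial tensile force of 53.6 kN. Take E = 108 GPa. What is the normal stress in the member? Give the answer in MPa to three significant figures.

99.2 MPa

A = 540.5 mm².
σ = N/A = 53600/540.5 = 99.17 MPa.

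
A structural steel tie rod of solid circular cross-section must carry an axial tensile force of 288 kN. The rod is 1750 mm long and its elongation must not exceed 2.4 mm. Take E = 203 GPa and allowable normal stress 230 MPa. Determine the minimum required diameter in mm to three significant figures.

Required area A ≥ P/σ_allow = 288000/230 = 1252 mm².
For a solid circular section, d ≥ √(4A/π) = 39.93 mm.
Elongation limit: A ≥ PL/(Eδ_allow) = 288000·1750/(203000·2.4) = 1034 mm² ⇒ d ≥ 36.29 mm.
The stress limit governs.

39.9 mm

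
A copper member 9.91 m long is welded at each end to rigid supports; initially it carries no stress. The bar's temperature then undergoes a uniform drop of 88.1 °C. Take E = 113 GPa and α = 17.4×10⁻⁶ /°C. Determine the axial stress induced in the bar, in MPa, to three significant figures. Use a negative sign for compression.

Free thermal expansion αLΔT = 17.4e-6 · 9910 · -88.1 = -15.19 mm.
The walls impose strain ε = −(-15.19)/9910 = 1.5329e-03; σ = Eε = 113000 · 1.5329e-03 = 173.2 MPa.

173 MPa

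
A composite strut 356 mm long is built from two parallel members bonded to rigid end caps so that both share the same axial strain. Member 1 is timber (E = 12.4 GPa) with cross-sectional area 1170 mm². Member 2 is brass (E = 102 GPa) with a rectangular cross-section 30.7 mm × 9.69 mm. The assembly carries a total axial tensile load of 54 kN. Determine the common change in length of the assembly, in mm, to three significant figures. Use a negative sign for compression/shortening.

0.429 mm

A_2 = 297.5 mm².
Equal strain + equilibrium ⇒ each member carries load in proportion to AE: A₁E₁ = 14510000 N, A₂E₂ = 30340000 N, ΣAE = 44850000 N.
δ = PL/ΣAE = 54000·356/44850000 = 0.4286 mm.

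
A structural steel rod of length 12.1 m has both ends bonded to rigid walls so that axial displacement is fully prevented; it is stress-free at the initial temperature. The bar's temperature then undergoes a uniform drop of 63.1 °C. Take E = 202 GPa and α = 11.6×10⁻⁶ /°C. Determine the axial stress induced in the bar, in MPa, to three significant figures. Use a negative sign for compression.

148 MPa

Free thermal expansion αLΔT = 11.6e-6 · 12100 · -63.1 = -8.857 mm.
The walls impose strain ε = −(-8.857)/12100 = 7.3196e-04; σ = Eε = 202000 · 7.3196e-04 = 147.9 MPa.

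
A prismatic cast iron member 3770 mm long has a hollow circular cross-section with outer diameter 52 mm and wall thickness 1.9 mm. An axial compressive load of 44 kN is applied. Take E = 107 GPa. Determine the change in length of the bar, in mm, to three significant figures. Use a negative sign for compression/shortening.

-5.18 mm

A = 299 mm².
δ_mech = NL/(AE) = -44000·3770/(299·107000) = -5.184 mm.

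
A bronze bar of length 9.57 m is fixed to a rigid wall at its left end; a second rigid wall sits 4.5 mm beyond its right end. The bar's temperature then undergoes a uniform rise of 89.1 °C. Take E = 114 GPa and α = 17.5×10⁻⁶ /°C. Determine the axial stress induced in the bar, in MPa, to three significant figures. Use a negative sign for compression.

-124 MPa

Free thermal expansion αLΔT = 17.5e-6 · 9570 · 89.1 = 14.92 mm.
The walls engage after the gap closes; constrained expansion = 14.92 − 4.5 = 10.42 mm.
The walls impose strain ε = −(10.42)/9570 = -1.0890e-03; σ = Eε = 114000 · -1.0890e-03 = -124.1 MPa.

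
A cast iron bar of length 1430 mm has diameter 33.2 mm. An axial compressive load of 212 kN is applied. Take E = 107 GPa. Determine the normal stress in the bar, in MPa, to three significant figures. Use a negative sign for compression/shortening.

-245 MPa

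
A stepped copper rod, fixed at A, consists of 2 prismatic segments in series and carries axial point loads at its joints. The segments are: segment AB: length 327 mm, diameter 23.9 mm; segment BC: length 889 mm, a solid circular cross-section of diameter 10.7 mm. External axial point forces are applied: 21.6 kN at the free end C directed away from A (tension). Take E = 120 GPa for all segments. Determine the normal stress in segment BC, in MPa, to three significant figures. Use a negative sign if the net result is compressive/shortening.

240 MPa

Internal axial forces (sectioning from the free end, tension +): N_BC = 21.6 kN, N_AB = 21.6 kN.
A_BC = 89.92 mm².
σ_BC = N_BC/A_BC = 21600/89.92 = 240.2 MPa.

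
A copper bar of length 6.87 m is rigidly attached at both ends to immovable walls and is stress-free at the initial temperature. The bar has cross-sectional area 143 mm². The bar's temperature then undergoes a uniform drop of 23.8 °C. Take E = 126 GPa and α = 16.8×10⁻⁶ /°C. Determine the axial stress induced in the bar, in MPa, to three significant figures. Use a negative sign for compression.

Free thermal expansion αLΔT = 16.8e-6 · 6870 · -23.8 = -2.747 mm.
The walls impose strain ε = −(-2.747)/6870 = 3.9984e-04; σ = Eε = 126000 · 3.9984e-04 = 50.38 MPa.

50.4 MPa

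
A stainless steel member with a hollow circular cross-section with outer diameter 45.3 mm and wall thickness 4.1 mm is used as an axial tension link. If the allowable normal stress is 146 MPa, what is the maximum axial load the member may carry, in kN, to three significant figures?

77.5 kN

A = 530.7 mm².
P_max = σ_allow · A = 146 · 530.7 = 77480 N = 77.48 kN.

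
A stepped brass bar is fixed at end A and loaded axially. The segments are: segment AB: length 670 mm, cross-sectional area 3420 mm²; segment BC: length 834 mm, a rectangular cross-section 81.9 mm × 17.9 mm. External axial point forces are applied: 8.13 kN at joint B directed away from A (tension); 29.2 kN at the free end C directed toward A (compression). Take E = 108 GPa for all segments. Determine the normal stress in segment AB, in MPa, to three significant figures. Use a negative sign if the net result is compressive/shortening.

-6.16 MPa

Internal axial forces (sectioning from the free end, tension +): N_BC = -29.2 kN, N_AB = -21.07 kN.
σ_AB = N_AB/A_AB = -21070/3420 = -6.161 MPa.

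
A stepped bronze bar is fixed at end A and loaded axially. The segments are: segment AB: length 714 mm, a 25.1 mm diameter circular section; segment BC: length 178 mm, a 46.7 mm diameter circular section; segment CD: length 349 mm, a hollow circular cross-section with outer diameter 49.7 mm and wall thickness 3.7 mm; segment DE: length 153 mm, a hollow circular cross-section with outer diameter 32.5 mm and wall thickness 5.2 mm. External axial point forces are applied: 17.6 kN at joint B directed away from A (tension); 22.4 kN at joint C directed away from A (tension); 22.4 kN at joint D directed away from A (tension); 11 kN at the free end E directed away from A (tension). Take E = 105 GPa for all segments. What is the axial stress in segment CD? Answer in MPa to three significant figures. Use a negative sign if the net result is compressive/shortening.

Internal axial forces (sectioning from the free end, tension +): N_DE = 11 kN, N_CD = 33.4 kN, N_BC = 55.8 kN, N_AB = 73.4 kN.
A_CD = 534.7 mm².
σ_CD = N_CD/A_CD = 33400/534.7 = 62.47 MPa.

62.5 MPa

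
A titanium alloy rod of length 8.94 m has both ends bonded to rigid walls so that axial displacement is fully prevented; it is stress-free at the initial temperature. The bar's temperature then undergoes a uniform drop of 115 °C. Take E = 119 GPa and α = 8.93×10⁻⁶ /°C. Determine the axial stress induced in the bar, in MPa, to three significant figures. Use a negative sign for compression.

Free thermal expansion αLΔT = 8.93e-6 · 8940 · -115 = -9.181 mm.
The walls impose strain ε = −(-9.181)/8940 = 1.0269e-03; σ = Eε = 119000 · 1.0269e-03 = 122.2 MPa.

122 MPa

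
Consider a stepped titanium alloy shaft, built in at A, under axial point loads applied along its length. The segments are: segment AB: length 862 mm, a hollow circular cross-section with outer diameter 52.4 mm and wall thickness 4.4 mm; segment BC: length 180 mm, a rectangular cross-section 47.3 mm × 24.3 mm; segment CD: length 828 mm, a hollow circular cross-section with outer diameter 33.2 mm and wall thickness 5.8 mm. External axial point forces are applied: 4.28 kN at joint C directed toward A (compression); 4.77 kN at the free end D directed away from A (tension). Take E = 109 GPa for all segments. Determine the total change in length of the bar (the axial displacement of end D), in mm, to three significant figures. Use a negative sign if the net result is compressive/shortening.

0.0791 mm

Internal axial forces (sectioning from the free end, tension +): N_CD = 4.77 kN, N_BC = 0.49 kN, N_AB = 0.49 kN.
A_AB = 663.5 mm².
A_BC = 1149 mm².
A_CD = 499.3 mm².
δ_AB = 490·862/(663.5·109000) = 0.00584 mm
δ_BC = 490·180/(1149·109000) = 0.000704 mm
δ_CD = 4770·828/(499.3·109000) = 0.07258 mm
δ = Σδ_i = 0.07912 mm.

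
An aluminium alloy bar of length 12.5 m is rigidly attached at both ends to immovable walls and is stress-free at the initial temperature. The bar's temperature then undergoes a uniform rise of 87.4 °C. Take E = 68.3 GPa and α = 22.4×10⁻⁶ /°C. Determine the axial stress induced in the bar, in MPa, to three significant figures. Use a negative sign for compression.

Free thermal expansion αLΔT = 22.4e-6 · 12500 · 87.4 = 24.47 mm.
The walls impose strain ε = −(24.47)/12500 = -1.9578e-03; σ = Eε = 68300 · -1.9578e-03 = -133.7 MPa.

-134 MPa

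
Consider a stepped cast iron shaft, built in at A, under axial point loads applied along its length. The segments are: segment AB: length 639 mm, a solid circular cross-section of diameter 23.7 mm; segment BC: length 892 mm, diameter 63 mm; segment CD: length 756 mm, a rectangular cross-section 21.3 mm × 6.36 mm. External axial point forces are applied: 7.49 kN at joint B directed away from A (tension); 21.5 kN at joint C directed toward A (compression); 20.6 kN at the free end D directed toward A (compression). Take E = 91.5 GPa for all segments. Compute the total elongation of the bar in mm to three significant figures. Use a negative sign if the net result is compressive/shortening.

Internal axial forces (sectioning from the free end, tension +): N_CD = -20.6 kN, N_BC = -42.1 kN, N_AB = -34.61 kN.
A_AB = 441.2 mm².
A_BC = 3117 mm².
A_CD = 135.5 mm².
δ_AB = -34610·639/(441.2·91500) = -0.5479 mm
δ_BC = -42100·892/(3117·91500) = -0.1317 mm
δ_CD = -20600·756/(135.5·91500) = -1.256 mm
δ = Σδ_i = -1.936 mm.

-1.94 mm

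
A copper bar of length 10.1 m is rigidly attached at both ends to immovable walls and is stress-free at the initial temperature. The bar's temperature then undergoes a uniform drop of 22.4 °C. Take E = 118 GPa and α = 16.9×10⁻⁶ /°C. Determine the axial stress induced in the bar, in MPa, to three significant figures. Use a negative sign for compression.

Free thermal expansion αLΔT = 16.9e-6 · 10100 · -22.4 = -3.823 mm.
The walls impose strain ε = −(-3.823)/10100 = 3.7856e-04; σ = Eε = 118000 · 3.7856e-04 = 44.67 MPa.

44.7 MPa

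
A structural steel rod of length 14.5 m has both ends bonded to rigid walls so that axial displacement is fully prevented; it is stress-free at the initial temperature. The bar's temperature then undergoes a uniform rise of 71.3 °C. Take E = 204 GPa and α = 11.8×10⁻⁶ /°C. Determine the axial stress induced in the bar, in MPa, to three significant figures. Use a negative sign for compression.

-172 MPa

Free thermal expansion αLΔT = 11.8e-6 · 14500 · 71.3 = 12.2 mm.
The walls impose strain ε = −(12.2)/14500 = -8.4134e-04; σ = Eε = 204000 · -8.4134e-04 = -171.6 MPa.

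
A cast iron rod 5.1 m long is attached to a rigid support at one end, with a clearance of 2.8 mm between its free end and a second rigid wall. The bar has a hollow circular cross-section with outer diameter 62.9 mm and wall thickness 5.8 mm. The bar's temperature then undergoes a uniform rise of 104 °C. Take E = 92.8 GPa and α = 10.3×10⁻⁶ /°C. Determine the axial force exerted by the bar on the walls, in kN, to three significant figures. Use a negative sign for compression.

-50.4 kN

Free thermal expansion αLΔT = 10.3e-6 · 5100 · 104 = 5.463 mm.
The walls engage after the gap closes; constrained expansion = 5.463 − 2.8 = 2.663 mm.
The walls impose strain ε = −(2.663)/5100 = -5.2218e-04; σ = Eε = 92800 · -5.2218e-04 = -48.46 MPa.
Wall reaction R = σ·A = -48.46·1040 = -50420 N = -50.42 kN.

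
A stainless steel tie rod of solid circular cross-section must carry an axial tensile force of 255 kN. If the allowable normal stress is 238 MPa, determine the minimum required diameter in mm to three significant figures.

Required area A ≥ P/σ_allow = 255000/238 = 1071 mm².
For a solid circular section, d ≥ √(4A/π) = 36.93 mm.

36.9 mm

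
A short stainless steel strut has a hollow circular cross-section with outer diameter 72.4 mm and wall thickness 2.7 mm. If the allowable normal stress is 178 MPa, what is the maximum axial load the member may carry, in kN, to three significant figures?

105 kN

A = 591.2 mm².
P_max = σ_allow · A = 178 · 591.2 = 105200 N = 105.2 kN.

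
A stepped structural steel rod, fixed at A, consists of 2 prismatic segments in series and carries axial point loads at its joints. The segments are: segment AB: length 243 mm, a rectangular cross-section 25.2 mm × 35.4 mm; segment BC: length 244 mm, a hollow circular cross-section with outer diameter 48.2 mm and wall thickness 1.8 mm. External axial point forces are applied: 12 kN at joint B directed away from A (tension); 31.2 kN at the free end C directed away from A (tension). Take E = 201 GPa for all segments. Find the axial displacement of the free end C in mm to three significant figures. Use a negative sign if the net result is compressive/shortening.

0.203 mm

Internal axial forces (sectioning from the free end, tension +): N_BC = 31.2 kN, N_AB = 43.2 kN.
A_AB = 892.1 mm².
A_BC = 262.4 mm².
δ_AB = 43200·243/(892.1·201000) = 0.05855 mm
δ_BC = 31200·244/(262.4·201000) = 0.1443 mm
δ = Σδ_i = 0.2029 mm.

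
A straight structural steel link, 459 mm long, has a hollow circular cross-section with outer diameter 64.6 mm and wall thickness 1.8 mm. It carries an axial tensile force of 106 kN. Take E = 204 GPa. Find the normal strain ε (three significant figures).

A = 355.1 mm².
σ = N/A = 298.5 MPa; ε = σ/E = 298.5/204000 = 1.463e-03.

0.00146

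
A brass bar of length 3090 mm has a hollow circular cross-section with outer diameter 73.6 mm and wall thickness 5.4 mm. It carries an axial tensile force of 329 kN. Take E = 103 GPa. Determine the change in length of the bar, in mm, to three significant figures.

A = 1157 mm².
δ_mech = NL/(AE) = 329000·3090/(1157·103000) = 8.531 mm.

8.53 mm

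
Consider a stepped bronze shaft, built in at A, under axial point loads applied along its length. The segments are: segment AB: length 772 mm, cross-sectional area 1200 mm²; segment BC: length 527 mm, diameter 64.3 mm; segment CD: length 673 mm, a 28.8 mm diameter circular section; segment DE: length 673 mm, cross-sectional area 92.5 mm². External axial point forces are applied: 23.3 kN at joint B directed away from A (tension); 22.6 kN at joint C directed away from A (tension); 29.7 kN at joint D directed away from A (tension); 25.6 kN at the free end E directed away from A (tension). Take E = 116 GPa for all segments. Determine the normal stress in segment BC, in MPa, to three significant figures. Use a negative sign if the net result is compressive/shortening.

24.0 MPa

Internal axial forces (sectioning from the free end, tension +): N_DE = 25.6 kN, N_CD = 55.3 kN, N_BC = 77.9 kN, N_AB = 101.2 kN.
A_BC = 3247 mm².
σ_BC = N_BC/A_BC = 77900/3247 = 23.99 MPa.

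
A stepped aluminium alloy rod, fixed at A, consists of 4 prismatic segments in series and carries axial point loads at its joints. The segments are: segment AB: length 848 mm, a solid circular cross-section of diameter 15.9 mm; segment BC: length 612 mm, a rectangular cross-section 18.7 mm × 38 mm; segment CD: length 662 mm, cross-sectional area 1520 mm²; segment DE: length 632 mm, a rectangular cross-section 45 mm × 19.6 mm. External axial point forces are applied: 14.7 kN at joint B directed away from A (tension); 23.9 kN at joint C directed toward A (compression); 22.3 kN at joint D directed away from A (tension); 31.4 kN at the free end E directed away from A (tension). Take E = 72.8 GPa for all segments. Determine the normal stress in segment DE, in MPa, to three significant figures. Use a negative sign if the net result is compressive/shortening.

35.6 MPa

Internal axial forces (sectioning from the free end, tension +): N_DE = 31.4 kN, N_CD = 53.7 kN, N_BC = 29.8 kN, N_AB = 44.5 kN.
A_DE = 882 mm².
σ_DE = N_DE/A_DE = 31400/882 = 35.6 MPa.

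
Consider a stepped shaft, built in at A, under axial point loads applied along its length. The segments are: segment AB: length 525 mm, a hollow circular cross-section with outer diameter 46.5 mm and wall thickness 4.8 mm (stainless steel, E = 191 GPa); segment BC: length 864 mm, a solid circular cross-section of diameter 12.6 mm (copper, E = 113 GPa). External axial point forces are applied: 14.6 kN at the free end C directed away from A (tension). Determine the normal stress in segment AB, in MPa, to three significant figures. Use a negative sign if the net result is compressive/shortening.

Internal axial forces (sectioning from the free end, tension +): N_BC = 14.6 kN, N_AB = 14.6 kN.
A_AB = 628.8 mm².
σ_AB = N_AB/A_AB = 14600/628.8 = 23.22 MPa.

23.2 MPa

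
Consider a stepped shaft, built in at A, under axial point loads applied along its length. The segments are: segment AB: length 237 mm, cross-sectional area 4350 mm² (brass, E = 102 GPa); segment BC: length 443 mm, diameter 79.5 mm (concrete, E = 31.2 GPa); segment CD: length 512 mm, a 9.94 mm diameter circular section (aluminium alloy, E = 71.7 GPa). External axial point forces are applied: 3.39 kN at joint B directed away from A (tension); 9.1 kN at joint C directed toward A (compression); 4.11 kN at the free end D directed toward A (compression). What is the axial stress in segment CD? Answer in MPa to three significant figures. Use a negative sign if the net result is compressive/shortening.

-53.0 MPa

Internal axial forces (sectioning from the free end, tension +): N_CD = -4.11 kN, N_BC = -13.21 kN, N_AB = -9.82 kN.
A_CD = 77.6 mm².
σ_CD = N_CD/A_CD = -4110/77.6 = -52.96 MPa.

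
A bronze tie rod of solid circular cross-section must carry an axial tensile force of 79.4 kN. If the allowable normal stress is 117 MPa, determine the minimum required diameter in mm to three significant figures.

29.4 mm

Required area A ≥ P/σ_allow = 79400/117 = 678.6 mm².
For a solid circular section, d ≥ √(4A/π) = 29.39 mm.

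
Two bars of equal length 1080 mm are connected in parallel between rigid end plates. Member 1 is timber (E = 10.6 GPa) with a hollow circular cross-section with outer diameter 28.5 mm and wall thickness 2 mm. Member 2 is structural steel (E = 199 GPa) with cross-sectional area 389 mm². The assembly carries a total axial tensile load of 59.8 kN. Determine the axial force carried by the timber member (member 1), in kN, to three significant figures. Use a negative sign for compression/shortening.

1.33 kN

A_1 = 166.5 mm².
Equal strain + equilibrium ⇒ each member carries load in proportion to AE: A₁E₁ = 1765000 N, A₂E₂ = 77410000 N, ΣAE = 79180000 N.
F₁ = P·A₁E₁/ΣAE = 59800·1765000/79180000 = 1333 N.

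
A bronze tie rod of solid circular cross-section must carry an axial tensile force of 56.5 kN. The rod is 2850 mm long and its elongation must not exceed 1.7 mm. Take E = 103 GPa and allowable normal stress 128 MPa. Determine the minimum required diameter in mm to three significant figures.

34.2 mm

Required area A ≥ P/σ_allow = 56500/128 = 441.4 mm².
For a solid circular section, d ≥ √(4A/π) = 23.71 mm.
Elongation limit: A ≥ PL/(Eδ_allow) = 56500·2850/(103000·1.7) = 919.6 mm² ⇒ d ≥ 34.22 mm.
The elongation limit governs.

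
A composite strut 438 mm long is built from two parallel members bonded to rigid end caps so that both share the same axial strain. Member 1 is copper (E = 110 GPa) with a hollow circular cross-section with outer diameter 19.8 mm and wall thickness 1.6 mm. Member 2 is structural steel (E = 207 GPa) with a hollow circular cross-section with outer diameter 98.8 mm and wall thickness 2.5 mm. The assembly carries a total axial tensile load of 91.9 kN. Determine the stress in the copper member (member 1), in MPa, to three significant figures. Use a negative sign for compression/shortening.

60.7 MPa

A_1 = 91.48 mm².
A_2 = 756.3 mm².
Equal strain + equilibrium ⇒ each member carries load in proportion to AE: A₁E₁ = 10060000 N, A₂E₂ = 156600000 N, ΣAE = 166600000 N.
σ₁ = P·E₁/ΣAE = 91900·110000/166600000 = 60.67 MPa.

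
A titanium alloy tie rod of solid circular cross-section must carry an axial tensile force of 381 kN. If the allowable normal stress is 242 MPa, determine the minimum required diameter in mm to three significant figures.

Required area A ≥ P/σ_allow = 381000/242 = 1574 mm².
For a solid circular section, d ≥ √(4A/π) = 44.77 mm.

44.8 mm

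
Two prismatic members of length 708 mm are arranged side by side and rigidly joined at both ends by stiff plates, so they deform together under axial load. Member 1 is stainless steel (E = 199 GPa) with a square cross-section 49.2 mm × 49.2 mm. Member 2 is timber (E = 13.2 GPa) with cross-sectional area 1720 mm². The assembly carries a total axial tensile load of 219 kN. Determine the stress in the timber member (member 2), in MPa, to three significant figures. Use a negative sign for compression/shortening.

A_1 = 2421 mm².
Equal strain + equilibrium ⇒ each member carries load in proportion to AE: A₁E₁ = 481700000 N, A₂E₂ = 22700000 N, ΣAE = 504400000 N.
σ₂ = P·E₂/ΣAE = 219000·13200/504400000 = 5.731 MPa.

5.73 MPa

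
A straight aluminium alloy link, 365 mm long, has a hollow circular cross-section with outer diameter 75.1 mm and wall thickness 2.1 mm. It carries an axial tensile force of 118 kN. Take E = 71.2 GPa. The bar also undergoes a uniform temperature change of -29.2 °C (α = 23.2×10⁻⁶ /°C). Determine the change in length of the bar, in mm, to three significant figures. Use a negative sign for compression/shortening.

A = 481.6 mm².
δ_mech = NL/(AE) = 118000·365/(481.6·71200) = 1.256 mm.
δ_thermal = αLΔT = 23.2e-6·365·-29.2 = -0.2473 mm.
δ = δ_mech + δ_thermal = 1.009 mm.

1.01 mm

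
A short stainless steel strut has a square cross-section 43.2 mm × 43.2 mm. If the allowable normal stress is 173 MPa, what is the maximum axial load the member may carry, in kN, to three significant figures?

A = 1866 mm².
P_max = σ_allow · A = 173 · 1866 = 322900 N = 322.9 kN.

323 kN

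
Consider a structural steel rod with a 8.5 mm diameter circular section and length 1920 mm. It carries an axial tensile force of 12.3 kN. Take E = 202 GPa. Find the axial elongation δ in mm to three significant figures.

2.06 mm

A = 56.75 mm².
δ_mech = NL/(AE) = 12300·1920/(56.75·202000) = 2.06 mm.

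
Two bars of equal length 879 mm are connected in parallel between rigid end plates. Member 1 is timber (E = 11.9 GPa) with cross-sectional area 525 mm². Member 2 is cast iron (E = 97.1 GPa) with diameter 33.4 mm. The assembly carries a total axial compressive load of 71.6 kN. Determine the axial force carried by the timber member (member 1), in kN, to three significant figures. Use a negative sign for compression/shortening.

-4.90 kN

A_2 = 876.2 mm².
Equal strain + equilibrium ⇒ each member carries load in proportion to AE: A₁E₁ = 6248000 N, A₂E₂ = 85080000 N, ΣAE = 91320000 N.
F₁ = P·A₁E₁/ΣAE = -71600·6248000/91320000 = -4898 N.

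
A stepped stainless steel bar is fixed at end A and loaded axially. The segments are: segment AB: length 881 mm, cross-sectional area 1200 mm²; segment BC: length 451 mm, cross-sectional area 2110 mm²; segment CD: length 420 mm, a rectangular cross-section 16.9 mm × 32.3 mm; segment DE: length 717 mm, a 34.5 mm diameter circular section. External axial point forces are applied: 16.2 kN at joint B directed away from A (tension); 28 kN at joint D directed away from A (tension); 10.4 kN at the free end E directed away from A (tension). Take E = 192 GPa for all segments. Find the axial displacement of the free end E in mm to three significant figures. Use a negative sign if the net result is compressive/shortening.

Internal axial forces (sectioning from the free end, tension +): N_DE = 10.4 kN, N_CD = 38.4 kN, N_BC = 38.4 kN, N_AB = 54.6 kN.
A_CD = 545.9 mm².
A_DE = 934.8 mm².
δ_AB = 54600·881/(1200·192000) = 0.2088 mm
δ_BC = 38400·451/(2110·192000) = 0.04275 mm
δ_CD = 38400·420/(545.9·192000) = 0.1539 mm
δ_DE = 10400·717/(934.8·192000) = 0.04155 mm
δ = Σδ_i = 0.447 mm.

0.447 mm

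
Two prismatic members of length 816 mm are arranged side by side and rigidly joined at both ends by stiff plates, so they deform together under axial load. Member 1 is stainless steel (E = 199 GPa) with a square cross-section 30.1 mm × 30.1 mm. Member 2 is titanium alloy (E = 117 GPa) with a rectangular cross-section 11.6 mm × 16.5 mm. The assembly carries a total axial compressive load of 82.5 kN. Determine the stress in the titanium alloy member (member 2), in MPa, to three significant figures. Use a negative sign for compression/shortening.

-47.6 MPa

A_1 = 906 mm².
A_2 = 191.4 mm².
Equal strain + equilibrium ⇒ each member carries load in proportion to AE: A₁E₁ = 180300000 N, A₂E₂ = 22390000 N, ΣAE = 202700000 N.
σ₂ = P·E₂/ΣAE = -82500·117000/202700000 = -47.62 MPa.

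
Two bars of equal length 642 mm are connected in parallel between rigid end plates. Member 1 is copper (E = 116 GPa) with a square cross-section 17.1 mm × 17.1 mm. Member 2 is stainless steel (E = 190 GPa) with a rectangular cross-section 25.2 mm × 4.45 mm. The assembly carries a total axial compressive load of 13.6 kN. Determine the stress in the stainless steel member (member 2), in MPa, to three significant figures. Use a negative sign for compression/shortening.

A_1 = 292.4 mm².
A_2 = 112.1 mm².
Equal strain + equilibrium ⇒ each member carries load in proportion to AE: A₁E₁ = 33920000 N, A₂E₂ = 21310000 N, ΣAE = 55230000 N.
σ₂ = P·E₂/ΣAE = -13600·190000/55230000 = -46.79 MPa.

-46.8 MPa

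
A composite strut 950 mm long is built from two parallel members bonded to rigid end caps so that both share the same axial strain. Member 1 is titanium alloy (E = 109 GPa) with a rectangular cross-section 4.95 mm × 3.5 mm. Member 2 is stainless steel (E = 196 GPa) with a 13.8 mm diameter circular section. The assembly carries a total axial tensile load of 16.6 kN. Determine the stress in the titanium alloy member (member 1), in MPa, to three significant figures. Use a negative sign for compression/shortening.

58.0 MPa

A_1 = 17.32 mm².
A_2 = 149.6 mm².
Equal strain + equilibrium ⇒ each member carries load in proportion to AE: A₁E₁ = 1888000 N, A₂E₂ = 29320000 N, ΣAE = 31200000 N.
σ₁ = P·E₁/ΣAE = 16600·109000/31200000 = 57.99 MPa.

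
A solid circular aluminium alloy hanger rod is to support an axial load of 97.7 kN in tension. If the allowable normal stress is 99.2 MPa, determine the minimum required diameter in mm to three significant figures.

Required area A ≥ P/σ_allow = 97700/99.2 = 984.9 mm².
For a solid circular section, d ≥ √(4A/π) = 35.41 mm.

35.4 mm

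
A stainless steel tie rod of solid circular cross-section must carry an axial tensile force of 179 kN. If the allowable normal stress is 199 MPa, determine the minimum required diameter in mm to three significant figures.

Required area A ≥ P/σ_allow = 179000/199 = 899.5 mm².
For a solid circular section, d ≥ √(4A/π) = 33.84 mm.

33.8 mm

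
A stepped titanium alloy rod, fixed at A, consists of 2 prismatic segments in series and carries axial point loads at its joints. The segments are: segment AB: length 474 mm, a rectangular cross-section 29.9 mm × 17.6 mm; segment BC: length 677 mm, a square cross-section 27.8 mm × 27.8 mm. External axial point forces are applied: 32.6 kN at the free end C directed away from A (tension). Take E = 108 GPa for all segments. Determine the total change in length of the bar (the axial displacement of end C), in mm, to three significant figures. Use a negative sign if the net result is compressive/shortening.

0.536 mm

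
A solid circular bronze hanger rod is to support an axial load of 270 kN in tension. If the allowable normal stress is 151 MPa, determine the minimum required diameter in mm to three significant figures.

47.7 mm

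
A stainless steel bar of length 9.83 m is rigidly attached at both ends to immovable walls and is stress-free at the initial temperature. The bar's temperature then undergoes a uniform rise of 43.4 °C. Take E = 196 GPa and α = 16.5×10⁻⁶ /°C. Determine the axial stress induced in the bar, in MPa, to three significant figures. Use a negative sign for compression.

Free thermal expansion αLΔT = 16.5e-6 · 9830 · 43.4 = 7.039 mm.
The walls impose strain ε = −(7.039)/9830 = -7.1610e-04; σ = Eε = 196000 · -7.1610e-04 = -140.4 MPa.

-140 MPa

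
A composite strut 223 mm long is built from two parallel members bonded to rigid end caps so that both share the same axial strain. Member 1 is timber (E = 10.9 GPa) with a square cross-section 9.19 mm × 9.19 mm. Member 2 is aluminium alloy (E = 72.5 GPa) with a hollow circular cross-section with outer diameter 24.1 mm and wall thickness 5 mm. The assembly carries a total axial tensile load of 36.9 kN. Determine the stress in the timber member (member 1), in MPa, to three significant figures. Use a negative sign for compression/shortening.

17.7 MPa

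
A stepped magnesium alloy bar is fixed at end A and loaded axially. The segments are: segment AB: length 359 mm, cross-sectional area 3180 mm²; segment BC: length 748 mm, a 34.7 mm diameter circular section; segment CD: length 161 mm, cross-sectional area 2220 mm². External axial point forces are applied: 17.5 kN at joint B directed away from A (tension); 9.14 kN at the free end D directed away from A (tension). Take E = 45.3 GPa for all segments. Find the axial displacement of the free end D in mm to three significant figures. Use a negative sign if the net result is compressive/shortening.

Internal axial forces (sectioning from the free end, tension +): N_CD = 9.14 kN, N_BC = 9.14 kN, N_AB = 26.64 kN.
A_BC = 945.7 mm².
δ_AB = 26640·359/(3180·45300) = 0.06639 mm
δ_BC = 9140·748/(945.7·45300) = 0.1596 mm
δ_CD = 9140·161/(2220·45300) = 0.01463 mm
δ = Σδ_i = 0.2406 mm.

0.241 mm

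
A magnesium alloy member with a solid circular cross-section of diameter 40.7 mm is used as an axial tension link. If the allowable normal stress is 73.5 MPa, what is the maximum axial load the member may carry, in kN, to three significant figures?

A = 1301 mm².
P_max = σ_allow · A = 73.5 · 1301 = 95620 N = 95.62 kN.

95.6 kN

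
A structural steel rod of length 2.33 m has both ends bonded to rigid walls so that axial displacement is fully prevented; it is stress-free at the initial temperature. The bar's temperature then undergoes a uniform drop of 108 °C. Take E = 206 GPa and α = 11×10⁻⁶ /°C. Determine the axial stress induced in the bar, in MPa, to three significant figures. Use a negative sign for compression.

245 MPa

Free thermal expansion αLΔT = 11e-6 · 2330 · -108 = -2.768 mm.
The walls impose strain ε = −(-2.768)/2330 = 1.1880e-03; σ = Eε = 206000 · 1.1880e-03 = 244.7 MPa.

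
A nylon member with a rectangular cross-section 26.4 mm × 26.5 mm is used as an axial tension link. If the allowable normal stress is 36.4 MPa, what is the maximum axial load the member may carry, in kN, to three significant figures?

25.5 kN

A = 699.6 mm².
P_max = σ_allow · A = 36.4 · 699.6 = 25470 N = 25.47 kN.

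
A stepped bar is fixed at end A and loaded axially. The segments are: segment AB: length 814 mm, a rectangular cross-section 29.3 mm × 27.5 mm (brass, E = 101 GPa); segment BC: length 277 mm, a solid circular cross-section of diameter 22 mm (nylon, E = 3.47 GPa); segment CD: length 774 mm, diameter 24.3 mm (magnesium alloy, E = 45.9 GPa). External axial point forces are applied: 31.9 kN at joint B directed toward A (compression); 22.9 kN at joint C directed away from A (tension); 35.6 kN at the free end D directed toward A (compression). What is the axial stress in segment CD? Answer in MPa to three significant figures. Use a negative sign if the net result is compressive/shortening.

Internal axial forces (sectioning from the free end, tension +): N_CD = -35.6 kN, N_BC = -12.7 kN, N_AB = -44.6 kN.
A_CD = 463.8 mm².
σ_CD = N_CD/A_CD = -35600/463.8 = -76.76 MPa.

-76.8 MPa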